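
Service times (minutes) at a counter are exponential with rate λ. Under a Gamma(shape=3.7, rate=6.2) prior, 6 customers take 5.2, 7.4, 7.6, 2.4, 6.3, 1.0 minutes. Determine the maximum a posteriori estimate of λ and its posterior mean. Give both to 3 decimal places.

Σ times = 29.9. Posterior: Gamma(shape = 3.7+6 = 9.7, rate = 6.2+29.9 = 36.1).
Mode = (α−1)/β = 8.7/36.1 = 0.241.
Mean = α/β = 9.7/36.1 = 0.269.

MAP: 0.241. Posterior mean: 0.269.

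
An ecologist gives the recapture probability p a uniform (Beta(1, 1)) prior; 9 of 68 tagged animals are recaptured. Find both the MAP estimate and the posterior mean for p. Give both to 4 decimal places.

Posterior: Beta(1+9, 1+59) = Beta(10, 60).
Mode = (10−1)/(10+60−2) = 9/68 = 0.1324.
With a flat prior the MAP equals the MLE, 9/68.
Mean = 10/(10+60) = 10/70 = 0.1429.
The posterior is right-skewed, so the mean exceeds the mode.

MAP: 0.1324. Posterior mean: 0.1429.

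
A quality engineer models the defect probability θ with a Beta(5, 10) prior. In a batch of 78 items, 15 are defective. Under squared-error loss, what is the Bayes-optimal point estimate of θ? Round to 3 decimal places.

0.215

Posterior: Beta(5+15, 10+63) = Beta(20, 73).
Mode = (20−1)/(20+73−2) = 19/91 = 0.209.
Mean = 20/(20+73) = 20/93 = 0.215.
Squared-error loss ⇒ the optimal estimator is the posterior mean.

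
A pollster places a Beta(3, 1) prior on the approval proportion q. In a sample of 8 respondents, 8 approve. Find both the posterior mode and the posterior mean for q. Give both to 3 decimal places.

Posterior: Beta(3+8, 1+0) = Beta(11, 1).
Since β = 1 ≤ 1 and α > 1, the Beta density is monotone increasing on [0,1]; the mode is at 1.
Mean = 11/(11+1) = 0.917.

q_MAP = 1.000, E[q|data] = 0.917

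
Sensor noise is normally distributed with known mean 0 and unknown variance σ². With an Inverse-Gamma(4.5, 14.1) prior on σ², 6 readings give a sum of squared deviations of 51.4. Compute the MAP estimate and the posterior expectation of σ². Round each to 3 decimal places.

MAP = 4.682, posterior mean = 6.123

Posterior: Inverse-Gamma(shape = 4.5+6/2 = 7.5, scale = 14.1+51.4/2 = 39.8).
Mode = β/(α+1) = 39.8/8.5 = 4.682.
Mean = β/(α−1) = 39.8/6.5 = 6.123.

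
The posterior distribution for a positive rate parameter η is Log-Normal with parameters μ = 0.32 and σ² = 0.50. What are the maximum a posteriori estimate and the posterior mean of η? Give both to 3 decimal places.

Mode = exp(μ − σ²) = exp(-0.18) = 0.835.
Mean = exp(μ + σ²/2) = exp(0.570) = 1.768.
The posterior is right-skewed, so the mean exceeds the mode.

MAP = 0.835; posterior mean = 1.768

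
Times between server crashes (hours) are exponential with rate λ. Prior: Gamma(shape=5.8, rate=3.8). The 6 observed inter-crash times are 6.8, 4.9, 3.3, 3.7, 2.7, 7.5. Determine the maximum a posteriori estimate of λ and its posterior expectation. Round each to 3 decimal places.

λ_MAP = 0.330, E[λ|data] = 0.361

Σ times = 28.9. Posterior: Gamma(shape = 5.8+6 = 11.8, rate = 3.8+28.9 = 32.7).
Mode = (α−1)/β = 10.8/32.7 = 0.330.
Mean = α/β = 11.8/32.7 = 0.361.
Mean > mode: the posterior has a right tail.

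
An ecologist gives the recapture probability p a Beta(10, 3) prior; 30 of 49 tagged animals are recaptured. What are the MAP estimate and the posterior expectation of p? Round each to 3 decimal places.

MAP estimate = 0.650, posterior expectation = 0.645

Posterior: Beta(10+30, 3+19) = Beta(40, 22).
Mode = (40−1)/(40+22−2) = 39/60 = 0.650.
Mean = 40/(40+22) = 40/62 = 0.645.
The mean is pulled below the mode by the posterior's left skew.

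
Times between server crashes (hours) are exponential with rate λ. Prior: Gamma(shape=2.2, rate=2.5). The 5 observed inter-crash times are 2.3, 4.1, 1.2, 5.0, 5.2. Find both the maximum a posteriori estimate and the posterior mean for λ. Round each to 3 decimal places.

MAP: 0.305. Posterior mean: 0.355.

Σ times = 17.8. Posterior: Gamma(shape = 2.2+5 = 7.2, rate = 2.5+17.8 = 20.3).
Mode = (α−1)/β = 6.2/20.3 = 0.305.
Mean = α/β = 7.2/20.3 = 0.355.
Right-skewed posterior ⇒ mode < mean.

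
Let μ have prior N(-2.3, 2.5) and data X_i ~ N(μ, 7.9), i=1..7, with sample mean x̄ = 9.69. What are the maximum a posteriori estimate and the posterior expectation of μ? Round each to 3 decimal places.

μ_MAP = 5.961, E[μ|data] = 5.961

Posterior for μ is Normal. Precision-weighted mean: (1/2.5·-2.3 + 7/7.9·9.69) / (1/2.5 + 7/7.9) = 5.961.
A Normal posterior is symmetric, so mode = mean.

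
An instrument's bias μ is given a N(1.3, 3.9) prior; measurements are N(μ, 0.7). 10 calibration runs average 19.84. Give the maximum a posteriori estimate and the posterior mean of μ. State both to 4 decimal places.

MAP = 19.5131, posterior mean = 19.5131

Posterior for μ is Normal. Precision-weighted mean: (1/3.9·1.3 + 10/0.7·19.84) / (1/3.9 + 10/0.7) = 19.5131.
A Normal posterior is symmetric, so mode = mean.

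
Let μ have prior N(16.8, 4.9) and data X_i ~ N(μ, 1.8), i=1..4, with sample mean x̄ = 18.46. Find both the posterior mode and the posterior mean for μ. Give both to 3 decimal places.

MAP = 18.320; posterior mean = 18.320

Posterior for μ is Normal. Precision-weighted mean: (1/4.9·16.8 + 4/1.8·18.46) / (1/4.9 + 4/1.8) = 18.320.
A Normal posterior is symmetric, so mode = mean.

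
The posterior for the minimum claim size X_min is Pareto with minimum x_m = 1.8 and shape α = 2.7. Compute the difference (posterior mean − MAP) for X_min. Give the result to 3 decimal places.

The Pareto density is strictly decreasing on [x_m, ∞), so the mode is x_m = 1.800.
Mean = α·x_m/(α−1) = 2.7·1.8/1.7 = 2.859.
Difference = 2.859 − 1.800 = 1.059.

1.059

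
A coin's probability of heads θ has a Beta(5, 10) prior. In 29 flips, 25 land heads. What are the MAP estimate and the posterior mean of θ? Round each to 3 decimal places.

Posterior: Beta(5+25, 10+4) = Beta(30, 14).
Mode = (30−1)/(30+14−2) = 29/42 = 0.690.
Mean = 30/(30+14) = 30/44 = 0.682.
Mode > mean: the posterior has a left tail.

MAP estimate = 0.690, posterior mean = 0.682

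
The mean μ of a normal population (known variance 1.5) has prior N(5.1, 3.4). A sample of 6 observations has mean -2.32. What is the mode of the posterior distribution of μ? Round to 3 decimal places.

-1.812

Posterior for μ is Normal. Precision-weighted mean: (1/3.4·5.1 + 6/1.5·-2.32) / (1/3.4 + 6/1.5) = -1.812.
A Normal posterior is symmetric, so mode = mean.
This is the posterior mode — the MAP estimate.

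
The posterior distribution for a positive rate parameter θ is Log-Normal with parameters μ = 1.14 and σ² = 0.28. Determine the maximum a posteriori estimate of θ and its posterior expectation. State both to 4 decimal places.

MAP = 2.3632, posterior mean = 3.5966

Mode = exp(μ − σ²) = exp(0.86) = 2.3632.
Mean = exp(μ + σ²/2) = exp(1.280) = 3.5966.
The posterior is right-skewed, so the mean exceeds the mode.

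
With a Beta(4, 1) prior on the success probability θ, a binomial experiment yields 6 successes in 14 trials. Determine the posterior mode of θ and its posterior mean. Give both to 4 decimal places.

Posterior: Beta(4+6, 1+8) = Beta(10, 9).
Mode = (10−1)/(10+9−2) = 9/17 = 0.5294.
Mean = 10/(10+9) = 10/19 = 0.5263.

posterior mode = 0.5294, posterior mean = 0.5263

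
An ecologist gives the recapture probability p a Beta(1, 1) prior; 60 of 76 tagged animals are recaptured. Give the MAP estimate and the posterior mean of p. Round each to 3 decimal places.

MAP: 0.789. Posterior mean: 0.782.

Posterior: Beta(1+60, 1+16) = Beta(61, 17).
Mode = (61−1)/(61+17−2) = 60/76 = 0.789.
With a flat prior the MAP equals the MLE, 60/76.
Mean = 61/(61+17) = 61/78 = 0.782.
The mean is pulled below the mode by the posterior's left skew.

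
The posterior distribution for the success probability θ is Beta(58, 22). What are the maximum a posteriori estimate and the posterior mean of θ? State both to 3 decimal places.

Mode = (58−1)/(58+22−2) = 57/78 = 0.731.
Mean = 58/(58+22) = 58/80 = 0.725.
The posterior is left-skewed, so the mode exceeds the mean.

MAP: 0.731. Posterior mean: 0.725.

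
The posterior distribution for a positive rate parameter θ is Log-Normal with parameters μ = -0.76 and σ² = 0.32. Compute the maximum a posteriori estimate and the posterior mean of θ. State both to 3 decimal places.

MAP = 0.340; posterior mean = 0.549

Mode = exp(μ − σ²) = exp(-1.08) = 0.340.
Mean = exp(μ + σ²/2) = exp(-0.600) = 0.549.
The posterior is right-skewed, so the mean exceeds the mode.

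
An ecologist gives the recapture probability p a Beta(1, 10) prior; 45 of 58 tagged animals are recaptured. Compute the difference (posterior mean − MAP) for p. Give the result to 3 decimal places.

Posterior: Beta(1+45, 10+13) = Beta(46, 23).
Mode = (46−1)/(46+23−2) = 45/67 = 0.672.
Mean = 46/(46+23) = 46/69 = 0.667.
Difference = 0.667 − 0.672 = -0.005.

-0.005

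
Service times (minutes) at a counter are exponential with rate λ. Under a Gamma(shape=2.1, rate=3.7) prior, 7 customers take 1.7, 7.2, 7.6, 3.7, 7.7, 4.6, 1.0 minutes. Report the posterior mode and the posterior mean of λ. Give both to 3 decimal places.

Σ times = 33.5. Posterior: Gamma(shape = 2.1+7 = 9.1, rate = 3.7+33.5 = 37.2).
Mode = (α−1)/β = 8.1/37.2 = 0.218.
Mean = α/β = 9.1/37.2 = 0.245.

MAP = 0.218, posterior mean = 0.245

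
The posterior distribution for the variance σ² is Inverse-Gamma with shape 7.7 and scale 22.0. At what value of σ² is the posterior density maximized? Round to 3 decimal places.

Mode = β/(α+1) = 22.0/8.7 = 2.529.
Mean = β/(α−1) = 22.0/6.7 = 3.284.
This is the posterior mode — the MAP estimate.

2.529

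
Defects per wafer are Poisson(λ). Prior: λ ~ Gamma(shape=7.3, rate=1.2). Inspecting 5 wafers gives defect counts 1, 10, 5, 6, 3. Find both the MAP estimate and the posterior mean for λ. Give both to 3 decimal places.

Σ counts = 25. Posterior: Gamma(shape = 7.3+25 = 32.3, rate = 1.2+5 = 6.2).
Mode = (α−1)/β = 31.3/6.2 = 5.048.
Mean = α/β = 32.3/6.2 = 5.210.

MAP = 5.048, posterior mean = 5.210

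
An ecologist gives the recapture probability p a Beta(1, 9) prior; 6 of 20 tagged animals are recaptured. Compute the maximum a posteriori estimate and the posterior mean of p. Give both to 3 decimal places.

maximum a posteriori estimate = 0.214, posterior mean = 0.233

Posterior: Beta(1+6, 9+14) = Beta(7, 23).
Mode = (7−1)/(7+23−2) = 6/28 = 0.214.
Mean = 7/(7+23) = 7/30 = 0.233.
Right-skewed posterior ⇒ mode < mean.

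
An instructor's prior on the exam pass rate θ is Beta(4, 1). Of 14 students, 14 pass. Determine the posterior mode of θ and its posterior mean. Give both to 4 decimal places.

posterior mode = 1.0000, posterior mean = 0.9474

Posterior: Beta(4+14, 1+0) = Beta(18, 1).
Since β = 1 ≤ 1 and α > 1, the Beta density is monotone increasing on [0,1]; the mode is at 1.
Mean = 18/(18+1) = 0.9474.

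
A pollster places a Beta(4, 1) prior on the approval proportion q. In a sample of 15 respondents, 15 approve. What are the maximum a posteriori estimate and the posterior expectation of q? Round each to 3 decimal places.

MAP = 1.000, posterior mean = 0.950

Posterior: Beta(4+15, 1+0) = Beta(19, 1).
Since β = 1 ≤ 1 and α > 1, the Beta density is monotone increasing on [0,1]; the mode is at 1.
Mean = 19/(19+1) = 0.950.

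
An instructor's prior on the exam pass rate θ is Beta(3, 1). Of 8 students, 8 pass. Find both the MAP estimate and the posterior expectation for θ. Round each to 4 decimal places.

MAP = 1.0000, posterior mean = 0.9167

Posterior: Beta(3+8, 1+0) = Beta(11, 1).
Since β = 1 ≤ 1 and α > 1, the Beta density is monotone increasing on [0,1]; the mode is at 1.
Mean = 11/(11+1) = 0.9167.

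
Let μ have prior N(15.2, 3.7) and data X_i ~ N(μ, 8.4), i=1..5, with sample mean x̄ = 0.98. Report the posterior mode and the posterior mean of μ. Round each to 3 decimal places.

Posterior for μ is Normal. Precision-weighted mean: (1/3.7·15.2 + 5/8.4·0.98) / (1/3.7 + 5/8.4) = 5.420.
A Normal posterior is symmetric, so mode = mean.

MAP = 5.420; posterior mean = 5.420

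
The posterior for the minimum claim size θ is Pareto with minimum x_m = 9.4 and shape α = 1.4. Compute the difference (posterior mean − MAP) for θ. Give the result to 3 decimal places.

The Pareto density is strictly decreasing on [x_m, ∞), so the mode is x_m = 9.400.
Mean = α·x_m/(α−1) = 1.4·9.4/0.4 = 32.900.
Difference = 32.900 − 9.400 = 23.500.
Mean > mode: the posterior has a right tail.

23.500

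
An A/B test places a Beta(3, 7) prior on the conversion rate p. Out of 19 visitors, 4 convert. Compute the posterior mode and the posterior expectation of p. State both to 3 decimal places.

Posterior: Beta(3+4, 7+15) = Beta(7, 22).
Mode = (7−1)/(7+22−2) = 6/27 = 0.222.
Mean = 7/(7+22) = 7/29 = 0.241.
Mean > mode: the posterior has a right tail.

MAP = 0.222, posterior mean = 0.241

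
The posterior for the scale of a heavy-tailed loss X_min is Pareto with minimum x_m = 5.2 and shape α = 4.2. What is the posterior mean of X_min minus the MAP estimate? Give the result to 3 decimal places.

1.625

The Pareto density is strictly decreasing on [x_m, ∞), so the mode is x_m = 5.200.
Mean = α·x_m/(α−1) = 4.2·5.2/3.2 = 6.825.
Difference = 6.825 − 5.200 = 1.625.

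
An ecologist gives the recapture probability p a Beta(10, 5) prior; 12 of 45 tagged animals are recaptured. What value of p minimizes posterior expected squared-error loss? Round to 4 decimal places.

Posterior: Beta(10+12, 5+33) = Beta(22, 38).
Mode = (22−1)/(22+38−2) = 21/58 = 0.3621.
Mean = 22/(22+38) = 22/60 = 0.3667.
Squared-error loss ⇒ the optimal estimator is the posterior mean.

0.3667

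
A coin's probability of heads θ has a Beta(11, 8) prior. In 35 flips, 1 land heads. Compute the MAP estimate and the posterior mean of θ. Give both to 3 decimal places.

Posterior: Beta(11+1, 8+34) = Beta(12, 42).
Mode = (12−1)/(12+42−2) = 11/52 = 0.212.
Mean = 12/(12+42) = 12/54 = 0.222.

θ_MAP = 0.212, E[θ|data] = 0.222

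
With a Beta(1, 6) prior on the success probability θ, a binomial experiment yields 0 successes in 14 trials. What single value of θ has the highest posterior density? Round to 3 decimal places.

Posterior: Beta(1+0, 6+14) = Beta(1, 20).
Since α = 1 ≤ 1 and β > 1, the Beta density is monotone decreasing on [0,1]; the mode is at 0.
Mean = 1/(1+20) = 0.048.
This is the posterior mode — the MAP estimate.

0.000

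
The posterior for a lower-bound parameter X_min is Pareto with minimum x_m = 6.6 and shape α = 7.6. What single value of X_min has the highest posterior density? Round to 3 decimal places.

6.600

The Pareto density is strictly decreasing on [x_m, ∞), so the mode is x_m = 6.600.
Mean = α·x_m/(α−1) = 7.6·6.6/6.6 = 7.600.
This is the posterior mode — the MAP estimate.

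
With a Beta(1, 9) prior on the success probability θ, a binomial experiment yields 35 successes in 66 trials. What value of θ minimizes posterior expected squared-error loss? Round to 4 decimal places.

Posterior: Beta(1+35, 9+31) = Beta(36, 40).
Mode = (36−1)/(36+40−2) = 35/74 = 0.4730.
Mean = 36/(36+40) = 36/76 = 0.4737.
Squared-error loss ⇒ the optimal estimator is the posterior mean.

0.4737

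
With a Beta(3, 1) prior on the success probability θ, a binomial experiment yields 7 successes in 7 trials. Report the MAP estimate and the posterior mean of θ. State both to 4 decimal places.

MAP = 1.0000, posterior mean = 0.9091

Posterior: Beta(3+7, 1+0) = Beta(10, 1).
Since β = 1 ≤ 1 and α > 1, the Beta density is monotone increasing on [0,1]; the mode is at 1.
Mean = 10/(10+1) = 0.9091.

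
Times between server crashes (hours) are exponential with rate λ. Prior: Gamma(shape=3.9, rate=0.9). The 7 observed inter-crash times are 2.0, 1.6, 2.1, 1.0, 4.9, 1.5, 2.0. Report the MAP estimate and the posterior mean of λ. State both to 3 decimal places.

λ_MAP = 0.619, E[λ|data] = 0.681

Σ times = 15.1. Posterior: Gamma(shape = 3.9+7 = 10.9, rate = 0.9+15.1 = 16.0).
Mode = (α−1)/β = 9.9/16.0 = 0.619.
Mean = α/β = 10.9/16.0 = 0.681.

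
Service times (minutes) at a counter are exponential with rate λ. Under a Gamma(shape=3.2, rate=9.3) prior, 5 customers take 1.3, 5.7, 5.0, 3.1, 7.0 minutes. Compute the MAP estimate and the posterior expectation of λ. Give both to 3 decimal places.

MAP = 0.229; posterior mean = 0.261

Σ times = 22.1. Posterior: Gamma(shape = 3.2+5 = 8.2, rate = 9.3+22.1 = 31.4).
Mode = (α−1)/β = 7.2/31.4 = 0.229.
Mean = α/β = 8.2/31.4 = 0.261.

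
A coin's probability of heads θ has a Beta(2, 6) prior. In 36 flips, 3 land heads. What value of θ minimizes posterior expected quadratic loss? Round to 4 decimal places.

0.1136

Posterior: Beta(2+3, 6+33) = Beta(5, 39).
Mode = (5−1)/(5+39−2) = 4/42 = 0.0952.
Mean = 5/(5+39) = 5/44 = 0.1136.
Quadratic loss ⇒ the optimal estimator is the posterior mean.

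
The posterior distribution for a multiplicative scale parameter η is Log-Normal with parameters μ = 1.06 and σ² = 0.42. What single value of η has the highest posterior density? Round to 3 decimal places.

Mode = exp(μ − σ²) = exp(0.64) = 1.896.
Mean = exp(μ + σ²/2) = exp(1.270) = 3.561.
This is the posterior mode — the MAP estimate.

1.896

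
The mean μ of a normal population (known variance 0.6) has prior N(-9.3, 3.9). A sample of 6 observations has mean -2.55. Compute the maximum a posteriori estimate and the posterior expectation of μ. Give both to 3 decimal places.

Posterior for μ is Normal. Precision-weighted mean: (1/3.9·-9.3 + 6/0.6·-2.55) / (1/3.9 + 6/0.6) = -2.719.
A Normal posterior is symmetric, so mode = mean.

MAP = -2.719, posterior mean = -2.719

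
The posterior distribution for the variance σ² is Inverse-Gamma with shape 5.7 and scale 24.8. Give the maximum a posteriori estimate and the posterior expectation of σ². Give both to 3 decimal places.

Mode = β/(α+1) = 24.8/6.7 = 3.701.
Mean = β/(α−1) = 24.8/4.7 = 5.277.
The posterior is right-skewed, so the mean exceeds the mode.

MAP: 3.701. Posterior mean: 5.277.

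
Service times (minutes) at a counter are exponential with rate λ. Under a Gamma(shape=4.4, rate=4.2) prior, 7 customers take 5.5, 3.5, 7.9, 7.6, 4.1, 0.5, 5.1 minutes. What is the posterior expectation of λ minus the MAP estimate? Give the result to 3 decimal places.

Σ times = 34.2. Posterior: Gamma(shape = 4.4+7 = 11.4, rate = 4.2+34.2 = 38.4).
Mode = (α−1)/β = 10.4/38.4 = 0.271.
Mean = α/β = 11.4/38.4 = 0.297.
Difference = 0.297 − 0.271 = 0.026.

0.026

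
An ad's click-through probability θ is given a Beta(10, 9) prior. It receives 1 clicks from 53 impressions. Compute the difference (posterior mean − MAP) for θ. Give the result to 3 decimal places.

0.010

Posterior: Beta(10+1, 9+52) = Beta(11, 61).
Mode = (11−1)/(11+61−2) = 10/70 = 0.143.
Mean = 11/(11+61) = 11/72 = 0.153.
Difference = 0.153 − 0.143 = 0.010.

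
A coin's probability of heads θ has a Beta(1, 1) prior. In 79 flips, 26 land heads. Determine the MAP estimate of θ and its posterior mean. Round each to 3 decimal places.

θ_MAP = 0.329, E[θ|data] = 0.333

Posterior: Beta(1+26, 1+53) = Beta(27, 54).
Mode = (27−1)/(27+54−2) = 26/79 = 0.329.
Mean = 27/(27+54) = 27/81 = 0.333.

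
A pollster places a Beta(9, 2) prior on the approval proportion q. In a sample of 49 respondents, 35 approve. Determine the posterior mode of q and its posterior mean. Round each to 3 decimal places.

Posterior: Beta(9+35, 2+14) = Beta(44, 16).
Mode = (44−1)/(44+16−2) = 43/58 = 0.741.
Mean = 44/(44+16) = 44/60 = 0.733.

MAP: 0.741. Posterior mean: 0.733.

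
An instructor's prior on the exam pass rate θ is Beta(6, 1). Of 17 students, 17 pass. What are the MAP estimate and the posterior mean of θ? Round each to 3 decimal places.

MAP = 1.000, posterior mean = 0.958

Posterior: Beta(6+17, 1+0) = Beta(23, 1).
Since β = 1 ≤ 1 and α > 1, the Beta density is monotone increasing on [0,1]; the mode is at 1.
Mean = 23/(23+1) = 0.958.
The posterior is left-skewed, so the mode exceeds the mean.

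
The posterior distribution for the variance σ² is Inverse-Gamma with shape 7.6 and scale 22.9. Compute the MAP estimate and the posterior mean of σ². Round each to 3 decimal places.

Mode = β/(α+1) = 22.9/8.6 = 2.663.
Mean = β/(α−1) = 22.9/6.6 = 3.470.
The posterior is right-skewed, so the mean exceeds the mode.

σ²_MAP = 2.663, E[σ²|data] = 3.470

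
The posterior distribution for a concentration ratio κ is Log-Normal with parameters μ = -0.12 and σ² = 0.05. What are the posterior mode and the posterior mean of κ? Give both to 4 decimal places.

Mode = exp(μ − σ²) = exp(-0.17) = 0.8437.
Mean = exp(μ + σ²/2) = exp(-0.095) = 0.9094.

posterior mode = 0.8437, posterior mean = 0.9094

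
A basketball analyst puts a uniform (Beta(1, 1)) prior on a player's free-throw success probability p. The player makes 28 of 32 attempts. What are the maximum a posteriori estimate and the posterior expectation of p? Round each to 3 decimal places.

maximum a posteriori estimate = 0.875, posterior expectation = 0.853

Posterior: Beta(1+28, 1+4) = Beta(29, 5).
Mode = (29−1)/(29+5−2) = 28/32 = 0.875.
With a flat prior the MAP equals the MLE, 28/32.
Mean = 29/(29+5) = 29/34 = 0.853.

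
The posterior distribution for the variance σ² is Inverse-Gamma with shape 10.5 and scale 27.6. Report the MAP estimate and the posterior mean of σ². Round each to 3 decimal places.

σ²_MAP = 2.400, E[σ²|data] = 2.905

Mode = β/(α+1) = 27.6/11.5 = 2.400.
Mean = β/(α−1) = 27.6/9.5 = 2.905.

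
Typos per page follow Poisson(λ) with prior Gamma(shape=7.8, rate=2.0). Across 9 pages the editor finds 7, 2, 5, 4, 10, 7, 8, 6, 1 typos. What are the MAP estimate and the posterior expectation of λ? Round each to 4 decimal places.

MAP estimate = 5.1636, posterior expectation = 5.2545

Σ counts = 50. Posterior: Gamma(shape = 7.8+50 = 57.8, rate = 2.0+9 = 11.0).
Mode = (α−1)/β = 56.8/11.0 = 5.1636.
Mean = α/β = 57.8/11.0 = 5.2545.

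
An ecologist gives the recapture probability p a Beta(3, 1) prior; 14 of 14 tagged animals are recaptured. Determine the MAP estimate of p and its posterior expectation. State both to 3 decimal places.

Posterior: Beta(3+14, 1+0) = Beta(17, 1).
Since β = 1 ≤ 1 and α > 1, the Beta density is monotone increasing on [0,1]; the mode is at 1.
Mean = 17/(17+1) = 0.944.
Left-skewed posterior ⇒ mean < mode.

MAP = 1.000, posterior mean = 0.944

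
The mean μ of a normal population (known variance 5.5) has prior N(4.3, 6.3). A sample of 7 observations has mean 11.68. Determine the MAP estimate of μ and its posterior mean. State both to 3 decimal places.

MAP = 10.862; posterior mean = 10.862

Posterior for μ is Normal. Precision-weighted mean: (1/6.3·4.3 + 7/5.5·11.68) / (1/6.3 + 7/5.5) = 10.862.
A Normal posterior is symmetric, so mode = mean.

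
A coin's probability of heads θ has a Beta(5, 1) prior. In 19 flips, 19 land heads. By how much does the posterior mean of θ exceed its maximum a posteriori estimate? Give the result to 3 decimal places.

Posterior: Beta(5+19, 1+0) = Beta(24, 1).
Since β = 1 ≤ 1 and α > 1, the Beta density is monotone increasing on [0,1]; the mode is at 1.
Mean = 24/(24+1) = 0.960.
Difference = 0.960 − 1.000 = -0.040.

-0.040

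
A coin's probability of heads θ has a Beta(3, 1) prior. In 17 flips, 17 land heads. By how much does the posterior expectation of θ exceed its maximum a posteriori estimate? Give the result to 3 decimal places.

-0.048

Posterior: Beta(3+17, 1+0) = Beta(20, 1).
Since β = 1 ≤ 1 and α > 1, the Beta density is monotone increasing on [0,1]; the mode is at 1.
Mean = 20/(20+1) = 0.952.
Difference = 0.952 − 1.000 = -0.048.
Mode > mean: the posterior has a left tail.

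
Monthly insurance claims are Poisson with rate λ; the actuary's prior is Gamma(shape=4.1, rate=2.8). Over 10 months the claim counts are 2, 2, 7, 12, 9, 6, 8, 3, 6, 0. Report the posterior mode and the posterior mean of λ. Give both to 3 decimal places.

Σ counts = 55. Posterior: Gamma(shape = 4.1+55 = 59.1, rate = 2.8+10 = 12.8).
Mode = (α−1)/β = 58.1/12.8 = 4.539.
Mean = α/β = 59.1/12.8 = 4.617.

λ_MAP = 4.539, E[λ|data] = 4.617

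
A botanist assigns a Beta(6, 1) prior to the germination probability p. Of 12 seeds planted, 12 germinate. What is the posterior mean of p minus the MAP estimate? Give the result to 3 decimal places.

-0.053

Posterior: Beta(6+12, 1+0) = Beta(18, 1).
Since β = 1 ≤ 1 and α > 1, the Beta density is monotone increasing on [0,1]; the mode is at 1.
Mean = 18/(18+1) = 0.947.
Difference = 0.947 − 1.000 = -0.053.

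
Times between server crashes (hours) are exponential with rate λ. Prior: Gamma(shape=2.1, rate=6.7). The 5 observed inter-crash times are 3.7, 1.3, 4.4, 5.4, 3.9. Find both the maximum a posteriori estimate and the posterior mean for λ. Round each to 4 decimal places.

MAP = 0.2402; posterior mean = 0.2795

Σ times = 18.7. Posterior: Gamma(shape = 2.1+5 = 7.1, rate = 6.7+18.7 = 25.4).
Mode = (α−1)/β = 6.1/25.4 = 0.2402.
Mean = α/β = 7.1/25.4 = 0.2795.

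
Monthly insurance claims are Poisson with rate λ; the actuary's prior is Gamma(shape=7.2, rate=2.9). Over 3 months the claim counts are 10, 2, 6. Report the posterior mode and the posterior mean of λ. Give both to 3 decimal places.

Σ counts = 18. Posterior: Gamma(shape = 7.2+18 = 25.2, rate = 2.9+3 = 5.9).
Mode = (α−1)/β = 24.2/5.9 = 4.102.
Mean = α/β = 25.2/5.9 = 4.271.
Right-skewed posterior ⇒ mode < mean.

posterior mode = 4.102, posterior mean = 4.271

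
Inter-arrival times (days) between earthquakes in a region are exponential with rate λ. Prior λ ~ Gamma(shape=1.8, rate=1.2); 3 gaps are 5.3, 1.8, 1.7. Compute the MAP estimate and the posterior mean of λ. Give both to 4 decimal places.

MAP = 0.3800, posterior mean = 0.4800

Σ times = 8.8. Posterior: Gamma(shape = 1.8+3 = 4.8, rate = 1.2+8.8 = 10.0).
Mode = (α−1)/β = 3.8/10.0 = 0.3800.
Mean = α/β = 4.8/10.0 = 0.4800.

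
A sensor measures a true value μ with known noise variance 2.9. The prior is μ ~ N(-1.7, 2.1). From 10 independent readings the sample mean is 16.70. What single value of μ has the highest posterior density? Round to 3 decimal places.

14.467

Posterior for μ is Normal. Precision-weighted mean: (1/2.1·-1.7 + 10/2.9·16.70) / (1/2.1 + 10/2.9) = 14.467.
A Normal posterior is symmetric, so mode = mean.
This is the posterior mode — the MAP estimate.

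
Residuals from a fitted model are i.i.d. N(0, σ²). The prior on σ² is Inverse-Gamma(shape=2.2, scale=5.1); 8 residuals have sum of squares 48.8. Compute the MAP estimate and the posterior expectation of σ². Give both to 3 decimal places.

MAP estimate = 4.097, posterior expectation = 5.673

Posterior: Inverse-Gamma(shape = 2.2+8/2 = 6.2, scale = 5.1+48.8/2 = 29.5).
Mode = β/(α+1) = 29.5/7.2 = 4.097.
Mean = β/(α−1) = 29.5/5.2 = 5.673.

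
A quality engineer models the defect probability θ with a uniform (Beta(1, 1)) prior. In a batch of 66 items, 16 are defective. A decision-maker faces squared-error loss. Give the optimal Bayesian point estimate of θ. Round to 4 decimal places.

Posterior: Beta(1+16, 1+50) = Beta(17, 51).
Mode = (17−1)/(17+51−2) = 16/66 = 0.2424.
With a flat prior the MAP equals the MLE, 16/66.
Mean = 17/(17+51) = 17/68 = 0.2500.
Squared-error loss ⇒ the optimal estimator is the posterior mean.

0.2500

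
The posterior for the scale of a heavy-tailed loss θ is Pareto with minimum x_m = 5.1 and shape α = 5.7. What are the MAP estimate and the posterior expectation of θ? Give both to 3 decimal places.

The Pareto density is strictly decreasing on [x_m, ∞), so the mode is x_m = 5.100.
Mean = α·x_m/(α−1) = 5.7·5.1/4.7 = 6.185.

MAP = 5.100, posterior mean = 6.185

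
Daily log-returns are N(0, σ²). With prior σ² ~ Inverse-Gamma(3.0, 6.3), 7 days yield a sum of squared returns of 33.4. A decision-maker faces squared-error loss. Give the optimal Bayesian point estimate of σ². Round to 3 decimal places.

Posterior: Inverse-Gamma(shape = 3.0+7/2 = 6.5, scale = 6.3+33.4/2 = 23.0).
Mode = β/(α+1) = 23.0/7.5 = 3.067.
Mean = β/(α−1) = 23.0/5.5 = 4.182.
Squared-error loss ⇒ the optimal estimator is the posterior mean.

4.182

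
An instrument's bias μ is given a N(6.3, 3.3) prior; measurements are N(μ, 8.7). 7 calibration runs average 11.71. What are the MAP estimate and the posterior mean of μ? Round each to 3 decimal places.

Posterior for μ is Normal. Precision-weighted mean: (1/3.3·6.3 + 7/8.7·11.71) / (1/3.3 + 7/8.7) = 10.230.
A Normal posterior is symmetric, so mode = mean.

MAP = 10.230; posterior mean = 10.230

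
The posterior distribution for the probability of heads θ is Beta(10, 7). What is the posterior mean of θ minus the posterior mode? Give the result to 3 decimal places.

-0.012

Mode = (10−1)/(10+7−2) = 9/15 = 0.600.
Mean = 10/(10+7) = 10/17 = 0.588.
Difference = 0.588 − 0.600 = -0.012.
The posterior is left-skewed, so the mode exceeds the mean.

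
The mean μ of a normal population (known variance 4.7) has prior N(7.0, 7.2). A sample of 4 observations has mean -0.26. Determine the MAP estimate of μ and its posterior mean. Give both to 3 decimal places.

MAP: 0.759. Posterior mean: 0.759.

Posterior for μ is Normal. Precision-weighted mean: (1/7.2·7.0 + 4/4.7·-0.26) / (1/7.2 + 4/4.7) = 0.759.
A Normal posterior is symmetric, so mode = mean.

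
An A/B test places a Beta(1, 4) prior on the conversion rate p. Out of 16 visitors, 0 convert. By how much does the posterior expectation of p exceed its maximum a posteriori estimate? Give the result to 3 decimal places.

Posterior: Beta(1+0, 4+16) = Beta(1, 20).
Since α = 1 ≤ 1 and β > 1, the Beta density is monotone decreasing on [0,1]; the mode is at 0.
Mean = 1/(1+20) = 0.048.
Difference = 0.048 − 0.000 = 0.048.
Right-skewed posterior ⇒ mode < mean.

0.048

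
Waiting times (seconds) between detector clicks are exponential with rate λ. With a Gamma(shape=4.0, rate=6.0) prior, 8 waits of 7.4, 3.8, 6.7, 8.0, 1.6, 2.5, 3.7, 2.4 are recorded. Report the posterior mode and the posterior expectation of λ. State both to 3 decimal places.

λ_MAP = 0.261, E[λ|data] = 0.285

Σ times = 36.1. Posterior: Gamma(shape = 4.0+8 = 12.0, rate = 6.0+36.1 = 42.1).
Mode = (α−1)/β = 11.0/42.1 = 0.261.
Mean = α/β = 12.0/42.1 = 0.285.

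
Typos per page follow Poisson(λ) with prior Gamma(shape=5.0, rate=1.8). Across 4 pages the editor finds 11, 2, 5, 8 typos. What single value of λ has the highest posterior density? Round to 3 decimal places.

Σ counts = 26. Posterior: Gamma(shape = 5.0+26 = 31.0, rate = 1.8+4 = 5.8).
Mode = (α−1)/β = 30.0/5.8 = 5.172.
Mean = α/β = 31.0/5.8 = 5.345.
This is the posterior mode — the MAP estimate.

5.172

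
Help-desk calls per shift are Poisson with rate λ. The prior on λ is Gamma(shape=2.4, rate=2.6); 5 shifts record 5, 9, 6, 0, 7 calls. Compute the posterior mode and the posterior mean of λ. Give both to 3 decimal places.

posterior mode = 3.737, posterior mean = 3.868

Σ counts = 27. Posterior: Gamma(shape = 2.4+27 = 29.4, rate = 2.6+5 = 7.6).
Mode = (α−1)/β = 28.4/7.6 = 3.737.
Mean = α/β = 29.4/7.6 = 3.868.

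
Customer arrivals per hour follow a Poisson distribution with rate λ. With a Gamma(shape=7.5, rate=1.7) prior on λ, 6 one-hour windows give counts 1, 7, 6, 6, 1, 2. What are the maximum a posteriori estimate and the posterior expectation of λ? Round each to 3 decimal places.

λ_MAP = 3.831, E[λ|data] = 3.961

Σ counts = 23. Posterior: Gamma(shape = 7.5+23 = 30.5, rate = 1.7+6 = 7.7).
Mode = (α−1)/β = 29.5/7.7 = 3.831.
Mean = α/β = 30.5/7.7 = 3.961.
Right-skewed posterior ⇒ mode < mean.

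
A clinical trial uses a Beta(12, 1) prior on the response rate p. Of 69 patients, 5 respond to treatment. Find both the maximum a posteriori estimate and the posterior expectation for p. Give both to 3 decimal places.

Posterior: Beta(12+5, 1+64) = Beta(17, 65).
Mode = (17−1)/(17+65−2) = 16/80 = 0.200.
Mean = 17/(17+65) = 17/82 = 0.207.
Mean > mode: the posterior has a right tail.

p_MAP = 0.200, E[p|data] = 0.207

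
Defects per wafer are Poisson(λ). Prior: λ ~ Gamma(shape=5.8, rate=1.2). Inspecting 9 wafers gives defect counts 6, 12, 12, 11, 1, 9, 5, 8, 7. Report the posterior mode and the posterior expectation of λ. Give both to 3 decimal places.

Σ counts = 71. Posterior: Gamma(shape = 5.8+71 = 76.8, rate = 1.2+9 = 10.2).
Mode = (α−1)/β = 75.8/10.2 = 7.431.
Mean = α/β = 76.8/10.2 = 7.529.

MAP = 7.431; posterior mean = 7.529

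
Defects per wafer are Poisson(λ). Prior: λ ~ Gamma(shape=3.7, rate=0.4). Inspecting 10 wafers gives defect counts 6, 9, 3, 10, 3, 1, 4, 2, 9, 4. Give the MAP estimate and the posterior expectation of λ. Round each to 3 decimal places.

MAP: 5.163. Posterior mean: 5.260.

Σ counts = 51. Posterior: Gamma(shape = 3.7+51 = 54.7, rate = 0.4+10 = 10.4).
Mode = (α−1)/β = 53.7/10.4 = 5.163.
Mean = α/β = 54.7/10.4 = 5.260.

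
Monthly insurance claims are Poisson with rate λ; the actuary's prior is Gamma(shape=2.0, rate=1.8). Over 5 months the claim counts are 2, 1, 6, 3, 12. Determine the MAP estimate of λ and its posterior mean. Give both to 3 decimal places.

Σ counts = 24. Posterior: Gamma(shape = 2.0+24 = 26.0, rate = 1.8+5 = 6.8).
Mode = (α−1)/β = 25.0/6.8 = 3.676.
Mean = α/β = 26.0/6.8 = 3.824.

MAP = 3.676, posterior mean = 3.824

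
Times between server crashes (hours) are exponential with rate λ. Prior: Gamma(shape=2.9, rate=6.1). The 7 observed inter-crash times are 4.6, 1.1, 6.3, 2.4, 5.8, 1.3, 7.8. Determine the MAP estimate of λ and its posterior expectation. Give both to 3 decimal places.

Σ times = 29.3. Posterior: Gamma(shape = 2.9+7 = 9.9, rate = 6.1+29.3 = 35.4).
Mode = (α−1)/β = 8.9/35.4 = 0.251.
Mean = α/β = 9.9/35.4 = 0.280.

MAP: 0.251. Posterior mean: 0.280.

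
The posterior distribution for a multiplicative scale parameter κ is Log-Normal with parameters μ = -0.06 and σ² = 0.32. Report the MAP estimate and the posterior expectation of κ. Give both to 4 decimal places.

κ_MAP = 0.6839, E[κ|data] = 1.1052

Mode = exp(μ − σ²) = exp(-0.38) = 0.6839.
Mean = exp(μ + σ²/2) = exp(0.100) = 1.1052.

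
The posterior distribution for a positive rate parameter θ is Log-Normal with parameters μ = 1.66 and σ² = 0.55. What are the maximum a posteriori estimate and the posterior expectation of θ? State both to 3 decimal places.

Mode = exp(μ − σ²) = exp(1.11) = 3.034.
Mean = exp(μ + σ²/2) = exp(1.935) = 6.924.

MAP: 3.034. Posterior mean: 6.924.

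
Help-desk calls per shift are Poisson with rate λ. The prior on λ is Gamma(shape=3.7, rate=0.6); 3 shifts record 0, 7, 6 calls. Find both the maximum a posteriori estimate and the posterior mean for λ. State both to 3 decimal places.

MAP = 4.361; posterior mean = 4.639

Σ counts = 13. Posterior: Gamma(shape = 3.7+13 = 16.7, rate = 0.6+3 = 3.6).
Mode = (α−1)/β = 15.7/3.6 = 4.361.
Mean = α/β = 16.7/3.6 = 4.639.
The posterior is right-skewed, so the mean exceeds the mode.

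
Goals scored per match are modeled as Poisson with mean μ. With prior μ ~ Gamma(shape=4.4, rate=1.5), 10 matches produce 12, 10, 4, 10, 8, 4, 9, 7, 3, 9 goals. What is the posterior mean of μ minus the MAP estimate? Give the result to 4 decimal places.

0.0870

Σ counts = 76. Posterior: Gamma(shape = 4.4+76 = 80.4, rate = 1.5+10 = 11.5).
Mode = (α−1)/β = 79.4/11.5 = 6.9043.
Mean = α/β = 80.4/11.5 = 6.9913.
Difference = 6.9913 − 6.9043 = 0.0870.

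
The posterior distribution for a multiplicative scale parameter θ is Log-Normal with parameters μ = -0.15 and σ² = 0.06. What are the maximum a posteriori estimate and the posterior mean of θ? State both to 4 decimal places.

Mode = exp(μ − σ²) = exp(-0.21) = 0.8106.
Mean = exp(μ + σ²/2) = exp(-0.120) = 0.8869.
Right-skewed posterior ⇒ mode < mean.

MAP = 0.8106, posterior mean = 0.8869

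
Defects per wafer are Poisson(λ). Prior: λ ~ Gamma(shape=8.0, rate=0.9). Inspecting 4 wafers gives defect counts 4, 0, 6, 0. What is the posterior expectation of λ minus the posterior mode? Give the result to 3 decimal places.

Σ counts = 10. Posterior: Gamma(shape = 8.0+10 = 18.0, rate = 0.9+4 = 4.9).
Mode = (α−1)/β = 17.0/4.9 = 3.469.
Mean = α/β = 18.0/4.9 = 3.673.
Difference = 3.673 − 3.469 = 0.204.

0.204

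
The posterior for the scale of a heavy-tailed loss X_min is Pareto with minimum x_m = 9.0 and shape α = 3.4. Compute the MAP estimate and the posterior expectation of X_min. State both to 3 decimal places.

The Pareto density is strictly decreasing on [x_m, ∞), so the mode is x_m = 9.000.
Mean = α·x_m/(α−1) = 3.4·9.0/2.4 = 12.750.
Right-skewed posterior ⇒ mode < mean.

MAP = 9.000, posterior mean = 12.750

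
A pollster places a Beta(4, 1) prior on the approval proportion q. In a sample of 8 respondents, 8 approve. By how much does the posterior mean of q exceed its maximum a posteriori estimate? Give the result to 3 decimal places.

-0.077

Posterior: Beta(4+8, 1+0) = Beta(12, 1).
Since β = 1 ≤ 1 and α > 1, the Beta density is monotone increasing on [0,1]; the mode is at 1.
Mean = 12/(12+1) = 0.923.
Difference = 0.923 − 1.000 = -0.077.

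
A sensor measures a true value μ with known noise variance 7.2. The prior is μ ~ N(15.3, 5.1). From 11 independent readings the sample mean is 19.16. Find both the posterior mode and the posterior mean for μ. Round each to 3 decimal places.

Posterior for μ is Normal. Precision-weighted mean: (1/5.1·15.3 + 11/7.2·19.16) / (1/5.1 + 11/7.2) = 18.721.
A Normal posterior is symmetric, so mode = mean.

μ_MAP = 18.721, E[μ|data] = 18.721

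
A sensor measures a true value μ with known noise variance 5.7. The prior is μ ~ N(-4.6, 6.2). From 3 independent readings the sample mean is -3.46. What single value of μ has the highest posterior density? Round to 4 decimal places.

Posterior for μ is Normal. Precision-weighted mean: (1/6.2·-4.6 + 3/5.7·-3.46) / (1/6.2 + 3/5.7) = -3.7274.
A Normal posterior is symmetric, so mode = mean.
This is the posterior mode — the MAP estimate.

-3.7274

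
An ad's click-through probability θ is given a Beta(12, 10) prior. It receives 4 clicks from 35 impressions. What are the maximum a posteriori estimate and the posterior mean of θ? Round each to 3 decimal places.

Posterior: Beta(12+4, 10+31) = Beta(16, 41).
Mode = (16−1)/(16+41−2) = 15/55 = 0.273.
Mean = 16/(16+41) = 16/57 = 0.281.
Right-skewed posterior ⇒ mode < mean.

θ_MAP = 0.273, E[θ|data] = 0.281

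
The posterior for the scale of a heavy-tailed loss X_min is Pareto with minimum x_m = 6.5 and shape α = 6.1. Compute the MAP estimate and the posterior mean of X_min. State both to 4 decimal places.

The Pareto density is strictly decreasing on [x_m, ∞), so the mode is x_m = 6.5000.
Mean = α·x_m/(α−1) = 6.1·6.5/5.1 = 7.7745.

MAP = 6.5000, posterior mean = 7.7745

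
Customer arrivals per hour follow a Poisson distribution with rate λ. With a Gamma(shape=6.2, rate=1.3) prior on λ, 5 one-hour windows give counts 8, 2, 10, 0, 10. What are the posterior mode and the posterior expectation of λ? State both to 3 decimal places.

posterior mode = 5.587, posterior expectation = 5.746

Σ counts = 30. Posterior: Gamma(shape = 6.2+30 = 36.2, rate = 1.3+5 = 6.3).
Mode = (α−1)/β = 35.2/6.3 = 5.587.
Mean = α/β = 36.2/6.3 = 5.746.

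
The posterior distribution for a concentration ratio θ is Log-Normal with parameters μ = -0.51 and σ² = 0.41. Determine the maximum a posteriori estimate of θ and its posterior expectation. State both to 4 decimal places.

Mode = exp(μ − σ²) = exp(-0.92) = 0.3985.
Mean = exp(μ + σ²/2) = exp(-0.305) = 0.7371.

MAP: 0.3985. Posterior mean: 0.7371.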